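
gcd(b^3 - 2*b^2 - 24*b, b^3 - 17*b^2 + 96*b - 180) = b - 6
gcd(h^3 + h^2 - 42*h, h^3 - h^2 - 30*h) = h^2 - 6*h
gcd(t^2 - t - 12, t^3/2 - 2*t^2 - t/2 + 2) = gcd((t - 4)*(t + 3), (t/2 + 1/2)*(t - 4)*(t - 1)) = t - 4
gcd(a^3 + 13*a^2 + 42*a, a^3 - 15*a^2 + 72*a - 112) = 1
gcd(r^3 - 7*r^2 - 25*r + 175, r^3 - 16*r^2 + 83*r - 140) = r^2 - 12*r + 35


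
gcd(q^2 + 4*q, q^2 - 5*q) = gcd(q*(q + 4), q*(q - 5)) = q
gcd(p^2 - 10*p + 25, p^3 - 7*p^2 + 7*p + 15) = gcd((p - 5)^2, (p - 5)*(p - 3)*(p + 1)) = p - 5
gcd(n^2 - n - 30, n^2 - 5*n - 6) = n - 6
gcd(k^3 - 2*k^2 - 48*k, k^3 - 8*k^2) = k^2 - 8*k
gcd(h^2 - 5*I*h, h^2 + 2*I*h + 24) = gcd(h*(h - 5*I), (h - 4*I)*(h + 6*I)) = 1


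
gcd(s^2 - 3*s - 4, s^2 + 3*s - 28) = s - 4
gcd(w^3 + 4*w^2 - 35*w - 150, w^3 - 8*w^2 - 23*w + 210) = w^2 - w - 30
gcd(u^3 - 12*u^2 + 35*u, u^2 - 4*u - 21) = u - 7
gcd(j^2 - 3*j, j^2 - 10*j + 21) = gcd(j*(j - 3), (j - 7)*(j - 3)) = j - 3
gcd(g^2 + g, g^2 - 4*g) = g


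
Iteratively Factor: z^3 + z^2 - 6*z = (z)*(z^2 + z - 6) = z*(z + 3)*(z - 2)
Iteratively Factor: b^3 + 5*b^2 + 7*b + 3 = (b + 1)*(b^2 + 4*b + 3) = (b + 1)*(b + 3)*(b + 1)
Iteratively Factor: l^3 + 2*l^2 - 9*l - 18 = (l + 3)*(l^2 - l - 6) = (l + 2)*(l + 3)*(l - 3)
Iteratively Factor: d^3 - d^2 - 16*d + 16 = (d - 4)*(d^2 + 3*d - 4) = (d - 4)*(d - 1)*(d + 4)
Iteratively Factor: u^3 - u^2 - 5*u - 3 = (u + 1)*(u^2 - 2*u - 3) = (u - 3)*(u + 1)*(u + 1)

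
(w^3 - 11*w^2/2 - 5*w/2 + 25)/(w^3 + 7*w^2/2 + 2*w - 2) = (2*w^2 - 15*w + 25)/(2*w^2 + 3*w - 2)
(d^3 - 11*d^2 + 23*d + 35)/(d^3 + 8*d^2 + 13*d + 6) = (d^2 - 12*d + 35)/(d^2 + 7*d + 6)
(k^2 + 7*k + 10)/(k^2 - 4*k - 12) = (k + 5)/(k - 6)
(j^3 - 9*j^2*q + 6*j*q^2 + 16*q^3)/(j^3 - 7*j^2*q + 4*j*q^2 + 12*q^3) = (-j + 8*q)/(-j + 6*q)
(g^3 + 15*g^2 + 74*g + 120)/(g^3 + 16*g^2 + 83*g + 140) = (g + 6)/(g + 7)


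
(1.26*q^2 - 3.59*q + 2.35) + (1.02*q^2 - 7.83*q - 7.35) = 2.28*q^2 - 11.42*q - 5.0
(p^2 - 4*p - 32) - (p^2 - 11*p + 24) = 7*p - 56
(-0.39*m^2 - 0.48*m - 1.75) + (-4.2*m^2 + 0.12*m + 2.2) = -4.59*m^2 - 0.36*m + 0.45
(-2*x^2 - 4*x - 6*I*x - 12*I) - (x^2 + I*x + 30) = -3*x^2 - 4*x - 7*I*x - 30 - 12*I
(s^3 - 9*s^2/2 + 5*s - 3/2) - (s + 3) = s^3 - 9*s^2/2 + 4*s - 9/2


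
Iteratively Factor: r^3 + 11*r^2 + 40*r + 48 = (r + 4)*(r^2 + 7*r + 12) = (r + 4)^2*(r + 3)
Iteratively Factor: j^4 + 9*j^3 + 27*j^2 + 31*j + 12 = (j + 1)*(j^3 + 8*j^2 + 19*j + 12) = (j + 1)*(j + 3)*(j^2 + 5*j + 4) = (j + 1)^2*(j + 3)*(j + 4)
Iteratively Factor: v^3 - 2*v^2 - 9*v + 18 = (v - 3)*(v^2 + v - 6) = (v - 3)*(v - 2)*(v + 3)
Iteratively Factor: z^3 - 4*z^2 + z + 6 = (z + 1)*(z^2 - 5*z + 6) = (z - 2)*(z + 1)*(z - 3)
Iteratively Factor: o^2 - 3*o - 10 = (o + 2)*(o - 5)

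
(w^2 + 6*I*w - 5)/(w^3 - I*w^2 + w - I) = (w + 5*I)/(w^2 - 2*I*w - 1)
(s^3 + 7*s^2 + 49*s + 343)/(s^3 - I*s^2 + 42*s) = (s^2 + 7*s*(1 + I) + 49*I)/(s*(s + 6*I))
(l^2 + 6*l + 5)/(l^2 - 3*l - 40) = (l + 1)/(l - 8)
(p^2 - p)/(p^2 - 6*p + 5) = p/(p - 5)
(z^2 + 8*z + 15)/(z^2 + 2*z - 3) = (z + 5)/(z - 1)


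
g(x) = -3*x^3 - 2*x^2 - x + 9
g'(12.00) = -1345.00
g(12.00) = -5475.00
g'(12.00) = -1345.00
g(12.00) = -5475.00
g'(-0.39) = -0.81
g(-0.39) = 9.26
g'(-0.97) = -5.59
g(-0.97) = 10.83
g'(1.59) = -30.11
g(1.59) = -9.71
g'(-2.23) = -36.84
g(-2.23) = 34.55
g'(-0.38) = -0.78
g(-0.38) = 9.26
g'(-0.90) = -4.69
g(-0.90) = 10.47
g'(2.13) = -50.35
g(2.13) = -31.19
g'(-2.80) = -60.36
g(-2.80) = 61.98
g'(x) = -9*x^2 - 4*x - 1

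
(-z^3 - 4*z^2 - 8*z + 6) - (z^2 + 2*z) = -z^3 - 5*z^2 - 10*z + 6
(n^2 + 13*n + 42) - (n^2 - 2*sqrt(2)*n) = 2*sqrt(2)*n + 13*n + 42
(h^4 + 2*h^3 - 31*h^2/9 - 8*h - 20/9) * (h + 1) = h^5 + 3*h^4 - 13*h^3/9 - 103*h^2/9 - 92*h/9 - 20/9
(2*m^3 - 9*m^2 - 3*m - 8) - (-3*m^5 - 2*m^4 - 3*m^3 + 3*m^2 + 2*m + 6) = 3*m^5 + 2*m^4 + 5*m^3 - 12*m^2 - 5*m - 14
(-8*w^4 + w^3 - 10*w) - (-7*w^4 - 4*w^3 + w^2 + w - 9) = -w^4 + 5*w^3 - w^2 - 11*w + 9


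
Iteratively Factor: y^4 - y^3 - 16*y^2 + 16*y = (y)*(y^3 - y^2 - 16*y + 16) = y*(y - 4)*(y^2 + 3*y - 4) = y*(y - 4)*(y - 1)*(y + 4)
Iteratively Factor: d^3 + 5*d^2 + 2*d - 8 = (d - 1)*(d^2 + 6*d + 8) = (d - 1)*(d + 2)*(d + 4)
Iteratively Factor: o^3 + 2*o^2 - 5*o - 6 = (o - 2)*(o^2 + 4*o + 3) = (o - 2)*(o + 1)*(o + 3)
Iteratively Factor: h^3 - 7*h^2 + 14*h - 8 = (h - 2)*(h^2 - 5*h + 4) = (h - 4)*(h - 2)*(h - 1)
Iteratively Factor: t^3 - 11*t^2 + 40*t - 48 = (t - 4)*(t^2 - 7*t + 12) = (t - 4)^2*(t - 3)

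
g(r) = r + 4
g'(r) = 1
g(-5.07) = -1.07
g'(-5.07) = 1.00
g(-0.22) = 3.78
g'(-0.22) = 1.00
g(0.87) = 4.87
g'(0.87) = 1.00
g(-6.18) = -2.18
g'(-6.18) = 1.00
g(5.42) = 9.42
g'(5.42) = 1.00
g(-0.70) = 3.30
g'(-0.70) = 1.00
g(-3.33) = 0.67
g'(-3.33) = 1.00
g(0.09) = 4.09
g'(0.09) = 1.00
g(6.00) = 10.00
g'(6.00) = 1.00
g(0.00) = 4.00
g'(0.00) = 1.00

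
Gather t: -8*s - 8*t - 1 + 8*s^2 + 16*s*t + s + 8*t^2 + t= 8*s^2 - 7*s + 8*t^2 + t*(16*s - 7) - 1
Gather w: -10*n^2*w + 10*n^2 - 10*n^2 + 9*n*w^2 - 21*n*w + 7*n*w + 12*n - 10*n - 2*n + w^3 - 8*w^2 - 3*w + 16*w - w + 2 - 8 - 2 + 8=w^3 + w^2*(9*n - 8) + w*(-10*n^2 - 14*n + 12)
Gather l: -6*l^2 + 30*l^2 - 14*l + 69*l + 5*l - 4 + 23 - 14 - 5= 24*l^2 + 60*l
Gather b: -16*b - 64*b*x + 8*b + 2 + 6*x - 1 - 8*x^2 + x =b*(-64*x - 8) - 8*x^2 + 7*x + 1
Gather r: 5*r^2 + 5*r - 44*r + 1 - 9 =5*r^2 - 39*r - 8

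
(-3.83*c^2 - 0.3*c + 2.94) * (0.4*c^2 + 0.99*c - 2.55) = -1.532*c^4 - 3.9117*c^3 + 10.6455*c^2 + 3.6756*c - 7.497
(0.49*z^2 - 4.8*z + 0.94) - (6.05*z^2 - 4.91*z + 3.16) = -5.56*z^2 + 0.11*z - 2.22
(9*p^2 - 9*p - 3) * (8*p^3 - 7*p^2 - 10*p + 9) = 72*p^5 - 135*p^4 - 51*p^3 + 192*p^2 - 51*p - 27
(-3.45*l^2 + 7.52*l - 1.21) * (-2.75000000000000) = 9.4875*l^2 - 20.68*l + 3.3275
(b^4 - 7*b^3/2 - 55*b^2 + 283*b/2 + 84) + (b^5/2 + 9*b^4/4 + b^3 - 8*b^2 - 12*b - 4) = b^5/2 + 13*b^4/4 - 5*b^3/2 - 63*b^2 + 259*b/2 + 80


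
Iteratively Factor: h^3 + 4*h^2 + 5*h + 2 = (h + 1)*(h^2 + 3*h + 2) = (h + 1)*(h + 2)*(h + 1)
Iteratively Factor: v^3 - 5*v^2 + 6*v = (v)*(v^2 - 5*v + 6) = v*(v - 2)*(v - 3)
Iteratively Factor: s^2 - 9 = (s - 3)*(s + 3)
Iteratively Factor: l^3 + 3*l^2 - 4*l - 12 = (l - 2)*(l^2 + 5*l + 6) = (l - 2)*(l + 3)*(l + 2)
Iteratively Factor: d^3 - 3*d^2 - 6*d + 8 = (d - 4)*(d^2 + d - 2) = (d - 4)*(d + 2)*(d - 1)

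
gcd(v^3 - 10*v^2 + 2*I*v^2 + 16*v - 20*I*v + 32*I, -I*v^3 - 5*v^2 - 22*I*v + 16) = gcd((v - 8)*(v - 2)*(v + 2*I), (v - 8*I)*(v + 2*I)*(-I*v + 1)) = v + 2*I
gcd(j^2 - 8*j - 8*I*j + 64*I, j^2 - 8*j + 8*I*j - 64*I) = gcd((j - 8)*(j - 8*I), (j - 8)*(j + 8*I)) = j - 8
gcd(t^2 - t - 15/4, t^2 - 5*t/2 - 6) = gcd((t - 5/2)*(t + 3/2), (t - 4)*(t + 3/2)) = t + 3/2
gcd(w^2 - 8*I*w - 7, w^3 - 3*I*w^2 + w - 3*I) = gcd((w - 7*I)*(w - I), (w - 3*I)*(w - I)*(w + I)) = w - I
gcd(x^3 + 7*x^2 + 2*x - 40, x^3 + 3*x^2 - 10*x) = x^2 + 3*x - 10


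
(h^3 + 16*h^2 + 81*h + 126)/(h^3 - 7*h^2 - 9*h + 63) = (h^2 + 13*h + 42)/(h^2 - 10*h + 21)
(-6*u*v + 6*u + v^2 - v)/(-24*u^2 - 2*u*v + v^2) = (v - 1)/(4*u + v)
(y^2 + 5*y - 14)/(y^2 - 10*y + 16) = (y + 7)/(y - 8)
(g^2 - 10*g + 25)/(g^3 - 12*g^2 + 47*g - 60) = (g - 5)/(g^2 - 7*g + 12)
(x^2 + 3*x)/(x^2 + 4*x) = (x + 3)/(x + 4)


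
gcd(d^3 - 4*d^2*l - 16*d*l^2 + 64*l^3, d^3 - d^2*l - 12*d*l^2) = d - 4*l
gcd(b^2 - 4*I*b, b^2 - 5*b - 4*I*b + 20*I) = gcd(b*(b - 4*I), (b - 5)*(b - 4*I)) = b - 4*I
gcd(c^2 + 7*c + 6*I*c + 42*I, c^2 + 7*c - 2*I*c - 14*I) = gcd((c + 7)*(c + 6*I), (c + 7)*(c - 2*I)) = c + 7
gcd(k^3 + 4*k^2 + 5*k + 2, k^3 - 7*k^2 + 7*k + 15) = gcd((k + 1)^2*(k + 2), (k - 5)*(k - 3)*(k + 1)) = k + 1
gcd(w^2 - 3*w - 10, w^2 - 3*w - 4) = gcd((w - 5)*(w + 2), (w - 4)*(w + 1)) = 1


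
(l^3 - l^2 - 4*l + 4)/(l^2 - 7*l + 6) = (l^2 - 4)/(l - 6)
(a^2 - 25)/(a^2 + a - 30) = (a + 5)/(a + 6)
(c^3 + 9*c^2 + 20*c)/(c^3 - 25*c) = (c + 4)/(c - 5)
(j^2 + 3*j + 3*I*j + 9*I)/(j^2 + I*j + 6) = (j + 3)/(j - 2*I)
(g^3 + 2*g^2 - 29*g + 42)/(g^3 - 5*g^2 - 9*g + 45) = (g^2 + 5*g - 14)/(g^2 - 2*g - 15)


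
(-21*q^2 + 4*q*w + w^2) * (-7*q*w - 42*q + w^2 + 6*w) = 147*q^3*w + 882*q^3 - 49*q^2*w^2 - 294*q^2*w - 3*q*w^3 - 18*q*w^2 + w^4 + 6*w^3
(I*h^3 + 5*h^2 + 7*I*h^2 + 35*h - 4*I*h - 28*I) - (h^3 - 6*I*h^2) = -h^3 + I*h^3 + 5*h^2 + 13*I*h^2 + 35*h - 4*I*h - 28*I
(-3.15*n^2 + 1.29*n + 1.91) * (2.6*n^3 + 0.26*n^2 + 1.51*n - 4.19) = -8.19*n^5 + 2.535*n^4 + 0.5449*n^3 + 15.643*n^2 - 2.521*n - 8.0029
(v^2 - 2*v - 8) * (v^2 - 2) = v^4 - 2*v^3 - 10*v^2 + 4*v + 16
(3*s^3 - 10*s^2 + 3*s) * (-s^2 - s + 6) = -3*s^5 + 7*s^4 + 25*s^3 - 63*s^2 + 18*s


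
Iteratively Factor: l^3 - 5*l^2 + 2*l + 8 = (l + 1)*(l^2 - 6*l + 8) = (l - 4)*(l + 1)*(l - 2)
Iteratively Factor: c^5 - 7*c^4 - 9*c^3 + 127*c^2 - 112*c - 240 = (c - 3)*(c^4 - 4*c^3 - 21*c^2 + 64*c + 80) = (c - 5)*(c - 3)*(c^3 + c^2 - 16*c - 16) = (c - 5)*(c - 4)*(c - 3)*(c^2 + 5*c + 4) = (c - 5)*(c - 4)*(c - 3)*(c + 1)*(c + 4)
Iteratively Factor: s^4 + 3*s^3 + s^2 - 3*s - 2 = (s + 1)*(s^3 + 2*s^2 - s - 2) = (s + 1)^2*(s^2 + s - 2) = (s - 1)*(s + 1)^2*(s + 2)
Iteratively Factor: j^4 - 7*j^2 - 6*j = (j - 3)*(j^3 + 3*j^2 + 2*j) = (j - 3)*(j + 2)*(j^2 + j) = (j - 3)*(j + 1)*(j + 2)*(j)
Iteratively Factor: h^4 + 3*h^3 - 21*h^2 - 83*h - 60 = (h + 1)*(h^3 + 2*h^2 - 23*h - 60) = (h + 1)*(h + 3)*(h^2 - h - 20) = (h + 1)*(h + 3)*(h + 4)*(h - 5)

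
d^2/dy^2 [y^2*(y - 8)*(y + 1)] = 12*y^2 - 42*y - 16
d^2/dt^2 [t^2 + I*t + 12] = 2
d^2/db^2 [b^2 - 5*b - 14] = 2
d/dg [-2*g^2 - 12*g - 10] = -4*g - 12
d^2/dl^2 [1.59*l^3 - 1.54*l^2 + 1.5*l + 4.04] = 9.54*l - 3.08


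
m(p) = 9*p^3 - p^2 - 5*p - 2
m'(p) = 27*p^2 - 2*p - 5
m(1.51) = 19.16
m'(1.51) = 53.54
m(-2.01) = -69.08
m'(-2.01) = 108.10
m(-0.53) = -0.97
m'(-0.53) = 3.64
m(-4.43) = -781.92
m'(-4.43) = 533.73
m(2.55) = 127.98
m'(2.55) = 165.47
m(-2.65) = -163.26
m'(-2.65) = 189.91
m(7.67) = 3961.78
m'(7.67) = 1568.04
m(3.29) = 291.23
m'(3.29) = 280.67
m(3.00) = 217.00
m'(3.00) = 232.00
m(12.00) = 15346.00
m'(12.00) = 3859.00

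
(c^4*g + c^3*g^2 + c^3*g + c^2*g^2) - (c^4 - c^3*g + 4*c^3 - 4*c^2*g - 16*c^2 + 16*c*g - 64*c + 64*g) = c^4*g - c^4 + c^3*g^2 + 2*c^3*g - 4*c^3 + c^2*g^2 + 4*c^2*g + 16*c^2 - 16*c*g + 64*c - 64*g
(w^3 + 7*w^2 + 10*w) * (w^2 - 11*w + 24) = w^5 - 4*w^4 - 43*w^3 + 58*w^2 + 240*w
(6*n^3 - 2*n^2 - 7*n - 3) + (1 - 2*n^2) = 6*n^3 - 4*n^2 - 7*n - 2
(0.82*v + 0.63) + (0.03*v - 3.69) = 0.85*v - 3.06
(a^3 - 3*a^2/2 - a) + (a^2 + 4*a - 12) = a^3 - a^2/2 + 3*a - 12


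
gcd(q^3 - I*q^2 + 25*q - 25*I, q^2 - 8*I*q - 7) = q - I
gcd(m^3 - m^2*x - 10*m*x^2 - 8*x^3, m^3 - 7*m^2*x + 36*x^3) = m + 2*x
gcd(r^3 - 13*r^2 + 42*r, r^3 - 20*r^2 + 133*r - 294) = r^2 - 13*r + 42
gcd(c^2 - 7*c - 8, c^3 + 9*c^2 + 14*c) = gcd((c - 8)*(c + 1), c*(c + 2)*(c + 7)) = 1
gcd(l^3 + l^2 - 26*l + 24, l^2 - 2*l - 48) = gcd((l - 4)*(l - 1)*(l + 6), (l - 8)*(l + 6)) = l + 6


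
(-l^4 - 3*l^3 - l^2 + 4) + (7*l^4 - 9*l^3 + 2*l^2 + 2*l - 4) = 6*l^4 - 12*l^3 + l^2 + 2*l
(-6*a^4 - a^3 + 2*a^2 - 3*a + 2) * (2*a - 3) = -12*a^5 + 16*a^4 + 7*a^3 - 12*a^2 + 13*a - 6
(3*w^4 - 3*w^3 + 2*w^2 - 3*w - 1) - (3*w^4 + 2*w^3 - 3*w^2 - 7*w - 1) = -5*w^3 + 5*w^2 + 4*w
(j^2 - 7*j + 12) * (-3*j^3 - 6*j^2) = -3*j^5 + 15*j^4 + 6*j^3 - 72*j^2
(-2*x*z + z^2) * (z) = -2*x*z^2 + z^3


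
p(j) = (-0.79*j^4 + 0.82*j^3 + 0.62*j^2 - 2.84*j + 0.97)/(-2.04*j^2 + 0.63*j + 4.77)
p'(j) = (4.08*j - 0.63)*(-0.79*j^4 + 0.82*j^3 + 0.62*j^2 - 2.84*j + 0.97)/(-2.04*j^2 + 0.63*j + 4.77)^2 + (-3.16*j^3 + 2.46*j^2 + 1.24*j - 2.84)/(-2.04*j^2 + 0.63*j + 4.77) = (3.2232*j^5 - 3.1659*j^4 - 14.04*j^3 + 6.3312*j^2 + 9.8724*j - 14.1579)/(4.1616*j^4 - 2.5704*j^3 - 19.0647*j^2 + 6.0102*j + 22.7529)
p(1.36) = -1.29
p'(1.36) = -5.87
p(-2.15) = 2.51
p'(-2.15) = -2.28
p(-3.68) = 6.59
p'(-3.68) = -3.19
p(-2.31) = 2.87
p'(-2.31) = -2.31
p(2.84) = 3.51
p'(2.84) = 1.36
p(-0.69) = 0.83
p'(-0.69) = -1.29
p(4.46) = 7.25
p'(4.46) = 3.07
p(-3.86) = 7.18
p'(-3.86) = -3.32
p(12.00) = 52.97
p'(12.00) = 9.00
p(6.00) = 12.95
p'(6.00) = 4.32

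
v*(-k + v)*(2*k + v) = -2*k^2*v + k*v^2 + v^3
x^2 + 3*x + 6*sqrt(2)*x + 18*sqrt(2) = (x + 3)*(x + 6*sqrt(2))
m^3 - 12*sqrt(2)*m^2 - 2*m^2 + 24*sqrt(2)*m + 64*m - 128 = (m - 2)*(m - 8*sqrt(2))*(m - 4*sqrt(2))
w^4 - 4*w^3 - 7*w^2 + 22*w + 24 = (w - 4)*(w - 3)*(w + 1)*(w + 2)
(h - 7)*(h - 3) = h^2 - 10*h + 21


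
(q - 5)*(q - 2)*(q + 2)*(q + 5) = q^4 - 29*q^2 + 100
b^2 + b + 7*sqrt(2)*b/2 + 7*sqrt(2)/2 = (b + 1)*(b + 7*sqrt(2)/2)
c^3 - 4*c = c*(c - 2)*(c + 2)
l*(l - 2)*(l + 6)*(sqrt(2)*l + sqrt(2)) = sqrt(2)*l^4 + 5*sqrt(2)*l^3 - 8*sqrt(2)*l^2 - 12*sqrt(2)*l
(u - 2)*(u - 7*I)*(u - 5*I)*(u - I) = u^4 - 2*u^3 - 13*I*u^3 - 47*u^2 + 26*I*u^2 + 94*u + 35*I*u - 70*I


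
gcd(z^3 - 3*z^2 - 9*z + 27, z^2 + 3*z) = z + 3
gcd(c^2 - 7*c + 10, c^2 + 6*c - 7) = 1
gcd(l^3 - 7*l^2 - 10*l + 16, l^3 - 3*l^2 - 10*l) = l + 2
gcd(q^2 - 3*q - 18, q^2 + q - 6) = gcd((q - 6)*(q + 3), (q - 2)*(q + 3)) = q + 3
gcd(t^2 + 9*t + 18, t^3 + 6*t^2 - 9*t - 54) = t^2 + 9*t + 18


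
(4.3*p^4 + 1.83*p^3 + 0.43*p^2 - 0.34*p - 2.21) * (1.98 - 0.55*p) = -2.365*p^5 + 7.5075*p^4 + 3.3869*p^3 + 1.0384*p^2 + 0.5423*p - 4.3758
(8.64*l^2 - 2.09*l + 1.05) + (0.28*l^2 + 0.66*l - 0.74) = 8.92*l^2 - 1.43*l + 0.31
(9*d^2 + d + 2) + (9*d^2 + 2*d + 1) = 18*d^2 + 3*d + 3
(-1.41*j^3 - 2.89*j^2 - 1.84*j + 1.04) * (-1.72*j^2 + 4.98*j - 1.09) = 2.4252*j^5 - 2.051*j^4 - 9.6905*j^3 - 7.8019*j^2 + 7.1848*j - 1.1336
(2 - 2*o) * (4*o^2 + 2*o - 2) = -8*o^3 + 4*o^2 + 8*o - 4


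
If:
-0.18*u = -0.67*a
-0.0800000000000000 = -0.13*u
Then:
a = 0.17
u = 0.62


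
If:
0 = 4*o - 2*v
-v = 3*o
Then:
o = 0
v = 0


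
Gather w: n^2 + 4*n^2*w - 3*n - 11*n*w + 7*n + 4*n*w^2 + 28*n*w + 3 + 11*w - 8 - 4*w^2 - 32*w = n^2 + 4*n + w^2*(4*n - 4) + w*(4*n^2 + 17*n - 21) - 5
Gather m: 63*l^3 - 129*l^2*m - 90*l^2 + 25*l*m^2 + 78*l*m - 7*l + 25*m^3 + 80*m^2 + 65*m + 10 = 63*l^3 - 90*l^2 - 7*l + 25*m^3 + m^2*(25*l + 80) + m*(-129*l^2 + 78*l + 65) + 10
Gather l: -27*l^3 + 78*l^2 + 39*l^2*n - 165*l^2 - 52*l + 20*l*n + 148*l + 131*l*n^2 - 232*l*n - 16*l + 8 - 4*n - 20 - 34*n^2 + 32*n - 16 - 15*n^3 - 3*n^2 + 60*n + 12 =-27*l^3 + l^2*(39*n - 87) + l*(131*n^2 - 212*n + 80) - 15*n^3 - 37*n^2 + 88*n - 16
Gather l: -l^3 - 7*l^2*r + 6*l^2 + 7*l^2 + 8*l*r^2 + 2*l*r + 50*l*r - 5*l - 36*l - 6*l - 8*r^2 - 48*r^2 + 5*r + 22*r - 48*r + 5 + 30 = -l^3 + l^2*(13 - 7*r) + l*(8*r^2 + 52*r - 47) - 56*r^2 - 21*r + 35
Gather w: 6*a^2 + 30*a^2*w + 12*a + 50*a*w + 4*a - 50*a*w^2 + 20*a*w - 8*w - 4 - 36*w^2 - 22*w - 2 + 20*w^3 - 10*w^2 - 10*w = 6*a^2 + 16*a + 20*w^3 + w^2*(-50*a - 46) + w*(30*a^2 + 70*a - 40) - 6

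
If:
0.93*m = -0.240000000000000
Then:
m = -0.26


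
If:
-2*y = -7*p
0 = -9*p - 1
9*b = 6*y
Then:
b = -7/27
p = -1/9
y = -7/18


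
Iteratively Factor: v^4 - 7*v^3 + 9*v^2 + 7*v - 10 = (v + 1)*(v^3 - 8*v^2 + 17*v - 10) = (v - 1)*(v + 1)*(v^2 - 7*v + 10) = (v - 5)*(v - 1)*(v + 1)*(v - 2)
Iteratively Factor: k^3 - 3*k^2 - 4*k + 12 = (k - 3)*(k^2 - 4) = (k - 3)*(k - 2)*(k + 2)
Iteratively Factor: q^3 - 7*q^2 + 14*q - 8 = (q - 4)*(q^2 - 3*q + 2) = (q - 4)*(q - 2)*(q - 1)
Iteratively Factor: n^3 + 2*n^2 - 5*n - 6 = (n + 1)*(n^2 + n - 6) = (n - 2)*(n + 1)*(n + 3)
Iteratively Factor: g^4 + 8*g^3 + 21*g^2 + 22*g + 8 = (g + 4)*(g^3 + 4*g^2 + 5*g + 2) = (g + 1)*(g + 4)*(g^2 + 3*g + 2) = (g + 1)^2*(g + 4)*(g + 2)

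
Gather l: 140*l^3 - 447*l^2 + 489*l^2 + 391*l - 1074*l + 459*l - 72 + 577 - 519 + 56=140*l^3 + 42*l^2 - 224*l + 42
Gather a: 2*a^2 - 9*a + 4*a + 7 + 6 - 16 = 2*a^2 - 5*a - 3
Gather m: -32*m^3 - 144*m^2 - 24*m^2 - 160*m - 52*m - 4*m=-32*m^3 - 168*m^2 - 216*m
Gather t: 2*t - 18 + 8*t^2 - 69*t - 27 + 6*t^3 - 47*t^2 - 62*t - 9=6*t^3 - 39*t^2 - 129*t - 54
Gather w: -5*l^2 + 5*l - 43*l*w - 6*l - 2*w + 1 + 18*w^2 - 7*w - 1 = -5*l^2 - l + 18*w^2 + w*(-43*l - 9)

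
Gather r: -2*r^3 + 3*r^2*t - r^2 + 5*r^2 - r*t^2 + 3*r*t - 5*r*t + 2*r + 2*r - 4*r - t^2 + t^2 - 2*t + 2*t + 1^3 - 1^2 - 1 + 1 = -2*r^3 + r^2*(3*t + 4) + r*(-t^2 - 2*t)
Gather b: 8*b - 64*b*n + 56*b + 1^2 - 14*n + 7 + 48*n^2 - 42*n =b*(64 - 64*n) + 48*n^2 - 56*n + 8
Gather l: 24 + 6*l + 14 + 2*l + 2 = 8*l + 40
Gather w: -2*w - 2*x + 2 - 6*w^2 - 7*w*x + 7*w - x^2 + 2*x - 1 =-6*w^2 + w*(5 - 7*x) - x^2 + 1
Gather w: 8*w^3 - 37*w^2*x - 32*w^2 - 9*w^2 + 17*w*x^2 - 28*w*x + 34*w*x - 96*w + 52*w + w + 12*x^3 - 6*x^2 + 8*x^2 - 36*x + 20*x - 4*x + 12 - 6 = 8*w^3 + w^2*(-37*x - 41) + w*(17*x^2 + 6*x - 43) + 12*x^3 + 2*x^2 - 20*x + 6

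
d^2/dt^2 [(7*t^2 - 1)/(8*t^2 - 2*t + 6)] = 2*(14*t^3 - 150*t^2 + 6*t + 37)/(64*t^6 - 48*t^5 + 156*t^4 - 73*t^3 + 117*t^2 - 27*t + 27)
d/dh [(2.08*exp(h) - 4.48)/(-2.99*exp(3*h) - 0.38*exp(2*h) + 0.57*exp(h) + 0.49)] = (12.4384*exp(3*h) - 39.3952*exp(2*h) - 3.4048*exp(h) + 3.5728)*exp(h)/(8.9401*exp(6*h) + 2.2724*exp(5*h) - 3.2642*exp(4*h) - 3.3634*exp(3*h) - 0.0475000000000001*exp(2*h) + 0.5586*exp(h) + 0.2401)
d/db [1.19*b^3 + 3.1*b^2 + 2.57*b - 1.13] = 3.57*b^2 + 6.2*b + 2.57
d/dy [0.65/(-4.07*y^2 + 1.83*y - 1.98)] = (5.291*y - 1.1895)/(4.07*y^2 - 1.83*y + 1.98)^2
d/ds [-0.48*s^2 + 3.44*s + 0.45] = 3.44 - 0.96*s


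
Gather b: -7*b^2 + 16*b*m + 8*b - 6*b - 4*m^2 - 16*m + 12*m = -7*b^2 + b*(16*m + 2) - 4*m^2 - 4*m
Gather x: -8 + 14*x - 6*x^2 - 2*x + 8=-6*x^2 + 12*x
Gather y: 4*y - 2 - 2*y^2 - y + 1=-2*y^2 + 3*y - 1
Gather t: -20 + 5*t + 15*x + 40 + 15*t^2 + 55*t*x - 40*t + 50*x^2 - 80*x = 15*t^2 + t*(55*x - 35) + 50*x^2 - 65*x + 20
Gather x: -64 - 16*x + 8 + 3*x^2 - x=3*x^2 - 17*x - 56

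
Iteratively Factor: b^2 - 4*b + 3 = (b - 1)*(b - 3)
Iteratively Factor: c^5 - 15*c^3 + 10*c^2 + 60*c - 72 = (c - 2)*(c^4 + 2*c^3 - 11*c^2 - 12*c + 36) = (c - 2)*(c + 3)*(c^3 - c^2 - 8*c + 12) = (c - 2)^2*(c + 3)*(c^2 + c - 6) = (c - 2)^3*(c + 3)*(c + 3)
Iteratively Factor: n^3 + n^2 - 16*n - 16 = (n + 1)*(n^2 - 16) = (n + 1)*(n + 4)*(n - 4)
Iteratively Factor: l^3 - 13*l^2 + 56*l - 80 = (l - 5)*(l^2 - 8*l + 16) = (l - 5)*(l - 4)*(l - 4)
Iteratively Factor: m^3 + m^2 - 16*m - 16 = (m + 1)*(m^2 - 16) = (m - 4)*(m + 1)*(m + 4)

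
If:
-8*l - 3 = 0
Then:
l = -3/8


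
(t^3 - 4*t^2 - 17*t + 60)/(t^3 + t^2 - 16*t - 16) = (t^2 - 8*t + 15)/(t^2 - 3*t - 4)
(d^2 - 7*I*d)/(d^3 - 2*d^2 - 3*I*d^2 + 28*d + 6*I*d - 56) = d/(d^2 + d*(-2 + 4*I) - 8*I)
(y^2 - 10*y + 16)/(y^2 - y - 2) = (y - 8)/(y + 1)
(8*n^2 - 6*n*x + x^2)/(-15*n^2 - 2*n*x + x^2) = (-8*n^2 + 6*n*x - x^2)/(15*n^2 + 2*n*x - x^2)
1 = 1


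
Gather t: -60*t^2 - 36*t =-60*t^2 - 36*t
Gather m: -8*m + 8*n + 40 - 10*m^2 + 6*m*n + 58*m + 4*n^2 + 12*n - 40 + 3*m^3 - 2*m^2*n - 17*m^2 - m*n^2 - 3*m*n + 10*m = 3*m^3 + m^2*(-2*n - 27) + m*(-n^2 + 3*n + 60) + 4*n^2 + 20*n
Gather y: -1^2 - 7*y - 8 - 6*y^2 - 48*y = -6*y^2 - 55*y - 9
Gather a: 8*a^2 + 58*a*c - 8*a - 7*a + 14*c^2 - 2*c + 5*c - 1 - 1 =8*a^2 + a*(58*c - 15) + 14*c^2 + 3*c - 2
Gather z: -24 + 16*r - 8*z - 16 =16*r - 8*z - 40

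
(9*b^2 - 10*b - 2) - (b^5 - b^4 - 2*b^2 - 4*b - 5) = -b^5 + b^4 + 11*b^2 - 6*b + 3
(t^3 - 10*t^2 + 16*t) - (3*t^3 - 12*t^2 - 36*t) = -2*t^3 + 2*t^2 + 52*t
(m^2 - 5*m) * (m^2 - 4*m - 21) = m^4 - 9*m^3 - m^2 + 105*m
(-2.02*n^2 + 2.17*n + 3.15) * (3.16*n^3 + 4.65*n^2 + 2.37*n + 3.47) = -6.3832*n^5 - 2.5358*n^4 + 15.2571*n^3 + 12.781*n^2 + 14.9954*n + 10.9305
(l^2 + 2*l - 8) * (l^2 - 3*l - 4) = l^4 - l^3 - 18*l^2 + 16*l + 32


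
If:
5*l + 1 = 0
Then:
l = -1/5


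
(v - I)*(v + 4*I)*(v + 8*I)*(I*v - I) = I*v^4 - 11*v^3 - I*v^3 + 11*v^2 - 20*I*v^2 - 32*v + 20*I*v + 32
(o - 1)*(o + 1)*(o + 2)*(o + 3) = o^4 + 5*o^3 + 5*o^2 - 5*o - 6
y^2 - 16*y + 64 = (y - 8)^2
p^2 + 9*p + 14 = (p + 2)*(p + 7)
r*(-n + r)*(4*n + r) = -4*n^2*r + 3*n*r^2 + r^3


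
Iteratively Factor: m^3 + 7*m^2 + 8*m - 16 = (m + 4)*(m^2 + 3*m - 4) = (m - 1)*(m + 4)*(m + 4)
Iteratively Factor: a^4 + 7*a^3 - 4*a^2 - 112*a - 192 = (a - 4)*(a^3 + 11*a^2 + 40*a + 48) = (a - 4)*(a + 4)*(a^2 + 7*a + 12) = (a - 4)*(a + 4)^2*(a + 3)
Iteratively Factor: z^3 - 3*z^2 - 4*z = (z)*(z^2 - 3*z - 4) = z*(z + 1)*(z - 4)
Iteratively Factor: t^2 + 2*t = (t)*(t + 2)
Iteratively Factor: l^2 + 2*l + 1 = (l + 1)*(l + 1)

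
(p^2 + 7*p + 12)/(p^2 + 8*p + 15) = (p + 4)/(p + 5)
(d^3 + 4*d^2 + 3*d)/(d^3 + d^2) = (d + 3)/d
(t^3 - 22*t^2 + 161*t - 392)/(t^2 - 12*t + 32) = (t^2 - 14*t + 49)/(t - 4)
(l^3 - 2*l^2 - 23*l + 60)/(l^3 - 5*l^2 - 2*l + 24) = (l + 5)/(l + 2)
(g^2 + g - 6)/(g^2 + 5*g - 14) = (g + 3)/(g + 7)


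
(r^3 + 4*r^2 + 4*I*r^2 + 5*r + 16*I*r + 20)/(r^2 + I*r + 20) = (r^2 + r*(4 - I) - 4*I)/(r - 4*I)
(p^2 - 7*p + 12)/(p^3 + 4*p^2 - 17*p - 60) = (p - 3)/(p^2 + 8*p + 15)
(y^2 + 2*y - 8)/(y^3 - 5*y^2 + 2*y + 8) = (y + 4)/(y^2 - 3*y - 4)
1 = 1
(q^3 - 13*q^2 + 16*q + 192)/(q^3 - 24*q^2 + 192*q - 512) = (q + 3)/(q - 8)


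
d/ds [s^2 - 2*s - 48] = 2*s - 2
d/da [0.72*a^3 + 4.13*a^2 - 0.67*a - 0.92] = 2.16*a^2 + 8.26*a - 0.67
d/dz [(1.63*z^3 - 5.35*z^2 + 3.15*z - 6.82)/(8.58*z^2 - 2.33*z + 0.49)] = (13.9854*z^4 - 7.5958*z^3 - 12.1654*z^2 + 111.7882*z - 14.3471)/(73.6164*z^4 - 39.9828*z^3 + 13.8373*z^2 - 2.2834*z + 0.2401)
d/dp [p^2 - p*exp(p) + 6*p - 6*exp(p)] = -p*exp(p) + 2*p - 7*exp(p) + 6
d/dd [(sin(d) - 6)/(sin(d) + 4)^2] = (16 - sin(d))*cos(d)/(sin(d) + 4)^3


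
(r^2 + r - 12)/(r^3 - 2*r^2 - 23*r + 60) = (r + 4)/(r^2 + r - 20)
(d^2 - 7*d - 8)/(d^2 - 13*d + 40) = (d + 1)/(d - 5)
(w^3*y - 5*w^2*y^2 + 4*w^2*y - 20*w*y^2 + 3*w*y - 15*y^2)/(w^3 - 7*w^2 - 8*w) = y*(w^2 - 5*w*y + 3*w - 15*y)/(w*(w - 8))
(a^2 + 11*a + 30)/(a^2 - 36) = (a + 5)/(a - 6)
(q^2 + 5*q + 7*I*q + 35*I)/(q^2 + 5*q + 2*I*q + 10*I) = (q + 7*I)/(q + 2*I)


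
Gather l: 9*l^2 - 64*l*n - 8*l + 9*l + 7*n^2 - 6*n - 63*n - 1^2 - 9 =9*l^2 + l*(1 - 64*n) + 7*n^2 - 69*n - 10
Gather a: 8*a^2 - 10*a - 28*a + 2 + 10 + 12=8*a^2 - 38*a + 24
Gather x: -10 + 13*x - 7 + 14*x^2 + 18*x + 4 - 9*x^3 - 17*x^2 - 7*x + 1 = -9*x^3 - 3*x^2 + 24*x - 12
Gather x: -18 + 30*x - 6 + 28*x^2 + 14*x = 28*x^2 + 44*x - 24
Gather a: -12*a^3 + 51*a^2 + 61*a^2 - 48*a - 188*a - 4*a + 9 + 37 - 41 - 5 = -12*a^3 + 112*a^2 - 240*a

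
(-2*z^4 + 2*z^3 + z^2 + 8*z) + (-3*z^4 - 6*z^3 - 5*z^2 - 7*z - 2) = -5*z^4 - 4*z^3 - 4*z^2 + z - 2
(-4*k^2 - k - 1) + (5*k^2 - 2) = k^2 - k - 3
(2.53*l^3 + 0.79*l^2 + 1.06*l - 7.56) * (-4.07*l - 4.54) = -10.2971*l^4 - 14.7015*l^3 - 7.9008*l^2 + 25.9568*l + 34.3224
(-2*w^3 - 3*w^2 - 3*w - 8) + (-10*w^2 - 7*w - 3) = -2*w^3 - 13*w^2 - 10*w - 11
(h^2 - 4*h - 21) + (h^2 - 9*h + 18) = 2*h^2 - 13*h - 3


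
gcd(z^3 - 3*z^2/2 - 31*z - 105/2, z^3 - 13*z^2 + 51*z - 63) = z - 7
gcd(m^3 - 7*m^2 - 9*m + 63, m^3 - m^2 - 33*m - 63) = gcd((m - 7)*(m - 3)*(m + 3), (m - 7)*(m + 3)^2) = m^2 - 4*m - 21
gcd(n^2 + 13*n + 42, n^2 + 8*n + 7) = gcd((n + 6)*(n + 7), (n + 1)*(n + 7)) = n + 7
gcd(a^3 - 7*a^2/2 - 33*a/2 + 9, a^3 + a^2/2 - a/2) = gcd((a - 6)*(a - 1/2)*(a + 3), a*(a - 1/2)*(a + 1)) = a - 1/2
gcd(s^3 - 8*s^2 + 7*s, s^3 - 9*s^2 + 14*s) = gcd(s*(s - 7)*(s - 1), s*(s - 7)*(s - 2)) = s^2 - 7*s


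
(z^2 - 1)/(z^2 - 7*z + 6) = (z + 1)/(z - 6)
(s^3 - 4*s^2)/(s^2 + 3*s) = s*(s - 4)/(s + 3)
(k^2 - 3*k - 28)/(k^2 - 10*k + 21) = (k + 4)/(k - 3)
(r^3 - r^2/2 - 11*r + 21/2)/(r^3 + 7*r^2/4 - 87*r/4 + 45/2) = 2*(2*r^2 + 5*r - 7)/(4*r^2 + 19*r - 30)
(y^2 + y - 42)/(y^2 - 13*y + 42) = (y + 7)/(y - 7)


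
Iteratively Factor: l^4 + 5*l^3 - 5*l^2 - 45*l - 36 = (l - 3)*(l^3 + 8*l^2 + 19*l + 12) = (l - 3)*(l + 3)*(l^2 + 5*l + 4) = (l - 3)*(l + 3)*(l + 4)*(l + 1)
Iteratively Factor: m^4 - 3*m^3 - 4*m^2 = (m - 4)*(m^3 + m^2) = (m - 4)*(m + 1)*(m^2) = m*(m - 4)*(m + 1)*(m)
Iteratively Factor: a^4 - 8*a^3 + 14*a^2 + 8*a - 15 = (a - 1)*(a^3 - 7*a^2 + 7*a + 15) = (a - 5)*(a - 1)*(a^2 - 2*a - 3) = (a - 5)*(a - 1)*(a + 1)*(a - 3)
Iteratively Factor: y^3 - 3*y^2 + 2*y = (y)*(y^2 - 3*y + 2) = y*(y - 1)*(y - 2)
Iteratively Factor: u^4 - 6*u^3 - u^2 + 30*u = (u + 2)*(u^3 - 8*u^2 + 15*u) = (u - 5)*(u + 2)*(u^2 - 3*u) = (u - 5)*(u - 3)*(u + 2)*(u)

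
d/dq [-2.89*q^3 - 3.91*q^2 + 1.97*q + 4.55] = -8.67*q^2 - 7.82*q + 1.97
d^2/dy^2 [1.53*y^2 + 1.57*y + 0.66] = 3.06000000000000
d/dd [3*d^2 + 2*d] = 6*d + 2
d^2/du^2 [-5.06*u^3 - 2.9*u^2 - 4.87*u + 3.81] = -30.36*u - 5.8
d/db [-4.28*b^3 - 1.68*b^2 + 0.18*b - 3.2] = -12.84*b^2 - 3.36*b + 0.18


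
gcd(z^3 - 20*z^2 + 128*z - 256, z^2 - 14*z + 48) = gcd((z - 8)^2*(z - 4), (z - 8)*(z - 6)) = z - 8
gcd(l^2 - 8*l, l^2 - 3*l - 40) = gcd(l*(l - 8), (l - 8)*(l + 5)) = l - 8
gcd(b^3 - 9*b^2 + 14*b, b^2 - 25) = 1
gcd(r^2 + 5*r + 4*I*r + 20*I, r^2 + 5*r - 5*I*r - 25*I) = r + 5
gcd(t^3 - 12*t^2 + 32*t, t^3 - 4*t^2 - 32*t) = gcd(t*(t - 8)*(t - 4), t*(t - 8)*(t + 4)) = t^2 - 8*t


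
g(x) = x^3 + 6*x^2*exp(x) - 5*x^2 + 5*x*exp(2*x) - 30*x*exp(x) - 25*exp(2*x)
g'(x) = 6*x^2*exp(x) + 3*x^2 + 10*x*exp(2*x) - 18*x*exp(x) - 10*x - 45*exp(2*x) - 30*exp(x)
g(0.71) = -128.08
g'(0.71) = -243.25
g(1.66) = -646.09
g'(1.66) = -1021.86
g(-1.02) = 3.11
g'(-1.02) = 4.20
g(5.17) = 27236.34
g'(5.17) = 213930.87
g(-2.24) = -26.38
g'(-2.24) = 40.99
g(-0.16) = -14.65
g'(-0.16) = -55.14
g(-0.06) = -20.74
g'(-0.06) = -67.05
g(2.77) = -3448.24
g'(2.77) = -4950.37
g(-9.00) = -1133.91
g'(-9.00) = 333.08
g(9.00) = 1314949972.87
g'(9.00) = 2957081070.85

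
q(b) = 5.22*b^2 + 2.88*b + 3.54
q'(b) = 10.44*b + 2.88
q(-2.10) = 20.51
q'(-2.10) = -19.04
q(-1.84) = 15.91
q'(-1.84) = -16.33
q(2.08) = 32.11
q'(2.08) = 24.60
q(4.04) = 100.37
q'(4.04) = 45.06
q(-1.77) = 14.80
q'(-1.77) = -15.60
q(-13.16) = 869.67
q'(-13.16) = -134.51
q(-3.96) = 73.99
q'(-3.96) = -38.46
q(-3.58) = 60.13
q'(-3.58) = -34.50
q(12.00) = 789.78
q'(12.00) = 128.16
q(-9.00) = 400.44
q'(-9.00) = -91.08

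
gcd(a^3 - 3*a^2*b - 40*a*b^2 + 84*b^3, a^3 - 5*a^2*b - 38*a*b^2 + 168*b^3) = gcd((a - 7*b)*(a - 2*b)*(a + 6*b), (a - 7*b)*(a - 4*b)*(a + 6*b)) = a^2 - a*b - 42*b^2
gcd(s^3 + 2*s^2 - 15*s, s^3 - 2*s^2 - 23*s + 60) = s^2 + 2*s - 15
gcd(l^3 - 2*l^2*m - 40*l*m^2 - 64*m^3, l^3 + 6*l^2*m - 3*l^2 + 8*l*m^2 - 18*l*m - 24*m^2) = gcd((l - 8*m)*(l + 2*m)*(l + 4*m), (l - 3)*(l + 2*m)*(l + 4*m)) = l^2 + 6*l*m + 8*m^2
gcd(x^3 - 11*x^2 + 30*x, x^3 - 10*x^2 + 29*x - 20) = x - 5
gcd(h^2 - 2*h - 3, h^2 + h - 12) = h - 3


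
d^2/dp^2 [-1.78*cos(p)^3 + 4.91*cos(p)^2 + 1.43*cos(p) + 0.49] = -0.0949999999999998*cos(p) - 9.82*cos(2*p) + 4.005*cos(3*p)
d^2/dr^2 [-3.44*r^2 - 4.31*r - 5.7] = -6.88000000000000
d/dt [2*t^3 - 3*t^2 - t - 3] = 6*t^2 - 6*t - 1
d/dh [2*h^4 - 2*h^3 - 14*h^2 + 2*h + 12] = 8*h^3 - 6*h^2 - 28*h + 2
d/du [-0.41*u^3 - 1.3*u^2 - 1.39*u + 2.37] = -1.23*u^2 - 2.6*u - 1.39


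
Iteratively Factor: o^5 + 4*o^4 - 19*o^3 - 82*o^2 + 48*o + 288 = (o + 3)*(o^4 + o^3 - 22*o^2 - 16*o + 96) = (o + 3)*(o + 4)*(o^3 - 3*o^2 - 10*o + 24) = (o - 4)*(o + 3)*(o + 4)*(o^2 + o - 6) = (o - 4)*(o + 3)^2*(o + 4)*(o - 2)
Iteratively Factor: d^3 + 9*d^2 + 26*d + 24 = (d + 4)*(d^2 + 5*d + 6) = (d + 2)*(d + 4)*(d + 3)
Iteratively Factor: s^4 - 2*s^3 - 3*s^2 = (s)*(s^3 - 2*s^2 - 3*s) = s*(s - 3)*(s^2 + s) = s*(s - 3)*(s + 1)*(s)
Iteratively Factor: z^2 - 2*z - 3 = (z + 1)*(z - 3)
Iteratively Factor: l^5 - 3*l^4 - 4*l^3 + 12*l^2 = (l - 3)*(l^4 - 4*l^2) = l*(l - 3)*(l^3 - 4*l) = l*(l - 3)*(l + 2)*(l^2 - 2*l) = l*(l - 3)*(l - 2)*(l + 2)*(l)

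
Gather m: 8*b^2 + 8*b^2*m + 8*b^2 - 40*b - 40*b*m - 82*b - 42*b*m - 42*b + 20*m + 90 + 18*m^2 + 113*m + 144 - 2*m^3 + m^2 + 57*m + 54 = 16*b^2 - 164*b - 2*m^3 + 19*m^2 + m*(8*b^2 - 82*b + 190) + 288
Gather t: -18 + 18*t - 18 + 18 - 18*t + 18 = 0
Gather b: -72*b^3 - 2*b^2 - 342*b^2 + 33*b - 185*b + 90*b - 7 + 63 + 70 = -72*b^3 - 344*b^2 - 62*b + 126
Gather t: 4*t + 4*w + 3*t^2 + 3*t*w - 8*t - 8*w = 3*t^2 + t*(3*w - 4) - 4*w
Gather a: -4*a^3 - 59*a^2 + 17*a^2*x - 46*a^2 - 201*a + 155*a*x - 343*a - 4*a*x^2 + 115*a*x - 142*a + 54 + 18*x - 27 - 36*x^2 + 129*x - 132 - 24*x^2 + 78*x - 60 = -4*a^3 + a^2*(17*x - 105) + a*(-4*x^2 + 270*x - 686) - 60*x^2 + 225*x - 165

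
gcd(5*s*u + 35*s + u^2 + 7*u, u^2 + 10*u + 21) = u + 7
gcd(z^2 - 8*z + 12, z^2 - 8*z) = 1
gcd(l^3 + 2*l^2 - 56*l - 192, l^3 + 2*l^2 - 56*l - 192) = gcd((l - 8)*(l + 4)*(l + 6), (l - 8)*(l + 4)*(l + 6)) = l^3 + 2*l^2 - 56*l - 192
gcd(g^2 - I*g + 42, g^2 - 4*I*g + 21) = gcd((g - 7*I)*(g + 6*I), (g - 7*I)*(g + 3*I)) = g - 7*I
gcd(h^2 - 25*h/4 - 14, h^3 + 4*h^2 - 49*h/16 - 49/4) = h + 7/4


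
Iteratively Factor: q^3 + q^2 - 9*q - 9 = (q + 1)*(q^2 - 9) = (q + 1)*(q + 3)*(q - 3)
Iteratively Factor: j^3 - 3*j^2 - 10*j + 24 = (j - 4)*(j^2 + j - 6) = (j - 4)*(j - 2)*(j + 3)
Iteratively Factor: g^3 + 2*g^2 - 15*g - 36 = (g + 3)*(g^2 - g - 12) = (g - 4)*(g + 3)*(g + 3)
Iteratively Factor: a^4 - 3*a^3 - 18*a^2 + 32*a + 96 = (a - 4)*(a^3 + a^2 - 14*a - 24) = (a - 4)*(a + 3)*(a^2 - 2*a - 8) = (a - 4)^2*(a + 3)*(a + 2)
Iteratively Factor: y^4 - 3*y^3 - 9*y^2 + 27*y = (y + 3)*(y^3 - 6*y^2 + 9*y) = (y - 3)*(y + 3)*(y^2 - 3*y) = (y - 3)^2*(y + 3)*(y)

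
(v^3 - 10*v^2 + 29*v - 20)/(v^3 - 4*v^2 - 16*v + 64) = (v^2 - 6*v + 5)/(v^2 - 16)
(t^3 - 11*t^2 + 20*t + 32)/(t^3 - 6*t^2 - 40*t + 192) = (t + 1)/(t + 6)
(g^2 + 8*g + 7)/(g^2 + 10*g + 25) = (g^2 + 8*g + 7)/(g^2 + 10*g + 25)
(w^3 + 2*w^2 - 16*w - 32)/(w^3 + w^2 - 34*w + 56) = (w^2 + 6*w + 8)/(w^2 + 5*w - 14)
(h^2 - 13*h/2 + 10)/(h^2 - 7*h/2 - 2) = (2*h - 5)/(2*h + 1)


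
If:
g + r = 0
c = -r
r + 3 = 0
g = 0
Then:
No Solution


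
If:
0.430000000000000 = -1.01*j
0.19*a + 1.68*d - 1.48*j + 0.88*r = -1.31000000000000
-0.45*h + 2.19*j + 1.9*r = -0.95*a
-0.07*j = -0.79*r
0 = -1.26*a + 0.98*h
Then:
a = 2.70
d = -1.44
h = 3.48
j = -0.43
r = -0.04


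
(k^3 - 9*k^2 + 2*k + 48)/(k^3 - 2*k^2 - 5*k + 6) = (k - 8)/(k - 1)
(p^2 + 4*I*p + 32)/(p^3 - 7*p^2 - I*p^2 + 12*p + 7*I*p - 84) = (p + 8*I)/(p^2 + p*(-7 + 3*I) - 21*I)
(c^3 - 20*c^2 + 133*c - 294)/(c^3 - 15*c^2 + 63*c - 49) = (c - 6)/(c - 1)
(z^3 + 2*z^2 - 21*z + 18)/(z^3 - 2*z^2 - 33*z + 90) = (z - 1)/(z - 5)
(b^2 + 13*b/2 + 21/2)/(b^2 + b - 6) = (b + 7/2)/(b - 2)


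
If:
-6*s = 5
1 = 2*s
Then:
No Solution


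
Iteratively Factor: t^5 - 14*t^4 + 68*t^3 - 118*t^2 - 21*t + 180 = (t - 5)*(t^4 - 9*t^3 + 23*t^2 - 3*t - 36) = (t - 5)*(t - 3)*(t^3 - 6*t^2 + 5*t + 12) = (t - 5)*(t - 3)^2*(t^2 - 3*t - 4) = (t - 5)*(t - 4)*(t - 3)^2*(t + 1)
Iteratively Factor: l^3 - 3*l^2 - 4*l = (l)*(l^2 - 3*l - 4) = l*(l + 1)*(l - 4)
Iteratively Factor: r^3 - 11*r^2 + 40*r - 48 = (r - 4)*(r^2 - 7*r + 12) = (r - 4)*(r - 3)*(r - 4)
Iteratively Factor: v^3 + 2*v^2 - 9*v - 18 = (v + 3)*(v^2 - v - 6) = (v - 3)*(v + 3)*(v + 2)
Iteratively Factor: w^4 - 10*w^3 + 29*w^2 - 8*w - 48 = (w - 4)*(w^3 - 6*w^2 + 5*w + 12) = (w - 4)*(w - 3)*(w^2 - 3*w - 4) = (w - 4)*(w - 3)*(w + 1)*(w - 4)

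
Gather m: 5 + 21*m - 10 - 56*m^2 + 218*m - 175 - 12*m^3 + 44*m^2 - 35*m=-12*m^3 - 12*m^2 + 204*m - 180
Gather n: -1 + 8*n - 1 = 8*n - 2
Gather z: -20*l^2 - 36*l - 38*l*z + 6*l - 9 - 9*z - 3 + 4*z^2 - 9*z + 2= -20*l^2 - 30*l + 4*z^2 + z*(-38*l - 18) - 10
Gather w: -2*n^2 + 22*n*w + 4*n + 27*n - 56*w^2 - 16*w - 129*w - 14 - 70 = -2*n^2 + 31*n - 56*w^2 + w*(22*n - 145) - 84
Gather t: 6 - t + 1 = 7 - t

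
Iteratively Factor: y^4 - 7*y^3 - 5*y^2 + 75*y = (y + 3)*(y^3 - 10*y^2 + 25*y) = y*(y + 3)*(y^2 - 10*y + 25) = y*(y - 5)*(y + 3)*(y - 5)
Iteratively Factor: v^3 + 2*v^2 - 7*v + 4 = (v - 1)*(v^2 + 3*v - 4) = (v - 1)^2*(v + 4)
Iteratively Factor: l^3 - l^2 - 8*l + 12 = (l - 2)*(l^2 + l - 6) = (l - 2)^2*(l + 3)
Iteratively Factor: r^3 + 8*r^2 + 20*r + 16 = (r + 4)*(r^2 + 4*r + 4) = (r + 2)*(r + 4)*(r + 2)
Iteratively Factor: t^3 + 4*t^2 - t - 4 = (t + 1)*(t^2 + 3*t - 4) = (t - 1)*(t + 1)*(t + 4)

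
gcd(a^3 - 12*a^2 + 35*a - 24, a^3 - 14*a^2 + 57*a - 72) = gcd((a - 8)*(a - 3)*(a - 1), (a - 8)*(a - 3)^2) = a^2 - 11*a + 24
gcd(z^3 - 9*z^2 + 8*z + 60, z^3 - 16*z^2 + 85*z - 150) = z^2 - 11*z + 30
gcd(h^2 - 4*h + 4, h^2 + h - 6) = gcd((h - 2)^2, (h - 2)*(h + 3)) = h - 2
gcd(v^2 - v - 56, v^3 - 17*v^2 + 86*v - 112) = v - 8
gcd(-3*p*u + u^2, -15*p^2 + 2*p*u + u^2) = 3*p - u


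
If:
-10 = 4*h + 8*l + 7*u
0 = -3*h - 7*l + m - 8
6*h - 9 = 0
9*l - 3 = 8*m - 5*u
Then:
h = 3/2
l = -89/41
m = -221/82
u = 8/41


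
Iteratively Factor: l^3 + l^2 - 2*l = (l - 1)*(l^2 + 2*l) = l*(l - 1)*(l + 2)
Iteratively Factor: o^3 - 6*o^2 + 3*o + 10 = (o + 1)*(o^2 - 7*o + 10) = (o - 2)*(o + 1)*(o - 5)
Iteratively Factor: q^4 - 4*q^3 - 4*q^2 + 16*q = (q - 2)*(q^3 - 2*q^2 - 8*q) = q*(q - 2)*(q^2 - 2*q - 8) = q*(q - 2)*(q + 2)*(q - 4)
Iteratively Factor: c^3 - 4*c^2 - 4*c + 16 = (c - 4)*(c^2 - 4) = (c - 4)*(c - 2)*(c + 2)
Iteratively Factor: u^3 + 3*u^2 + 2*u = (u + 2)*(u^2 + u) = u*(u + 2)*(u + 1)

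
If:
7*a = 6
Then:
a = 6/7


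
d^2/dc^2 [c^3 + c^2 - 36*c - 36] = 6*c + 2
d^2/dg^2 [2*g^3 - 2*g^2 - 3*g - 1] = 12*g - 4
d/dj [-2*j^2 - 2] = -4*j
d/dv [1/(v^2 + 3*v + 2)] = (-2*v - 3)/(v^2 + 3*v + 2)^2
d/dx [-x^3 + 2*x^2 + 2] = x*(4 - 3*x)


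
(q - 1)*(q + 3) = q^2 + 2*q - 3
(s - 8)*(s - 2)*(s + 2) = s^3 - 8*s^2 - 4*s + 32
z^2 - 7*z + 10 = (z - 5)*(z - 2)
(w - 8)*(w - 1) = w^2 - 9*w + 8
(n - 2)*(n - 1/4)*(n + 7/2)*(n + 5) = n^4 + 25*n^3/4 - 9*n^2/8 - 281*n/8 + 35/4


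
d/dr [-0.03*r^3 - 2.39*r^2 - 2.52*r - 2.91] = -0.09*r^2 - 4.78*r - 2.52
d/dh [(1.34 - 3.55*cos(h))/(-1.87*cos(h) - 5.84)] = -23.2378*sin(h)/(1.87*cos(h) + 5.84)^2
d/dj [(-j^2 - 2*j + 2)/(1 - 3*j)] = (3*j^2 - 2*j + 4)/(9*j^2 - 6*j + 1)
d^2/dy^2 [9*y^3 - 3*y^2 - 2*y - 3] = 54*y - 6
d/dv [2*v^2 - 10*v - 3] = 4*v - 10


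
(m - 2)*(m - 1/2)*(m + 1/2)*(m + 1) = m^4 - m^3 - 9*m^2/4 + m/4 + 1/2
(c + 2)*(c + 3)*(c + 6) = c^3 + 11*c^2 + 36*c + 36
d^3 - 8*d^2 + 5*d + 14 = (d - 7)*(d - 2)*(d + 1)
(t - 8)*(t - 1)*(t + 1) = t^3 - 8*t^2 - t + 8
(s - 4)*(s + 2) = s^2 - 2*s - 8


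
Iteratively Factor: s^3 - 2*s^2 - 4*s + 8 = (s - 2)*(s^2 - 4) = (s - 2)*(s + 2)*(s - 2)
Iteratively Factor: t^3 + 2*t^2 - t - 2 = (t + 1)*(t^2 + t - 2) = (t - 1)*(t + 1)*(t + 2)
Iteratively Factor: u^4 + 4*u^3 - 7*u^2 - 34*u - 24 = (u - 3)*(u^3 + 7*u^2 + 14*u + 8) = (u - 3)*(u + 4)*(u^2 + 3*u + 2) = (u - 3)*(u + 2)*(u + 4)*(u + 1)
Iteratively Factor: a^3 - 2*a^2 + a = (a)*(a^2 - 2*a + 1) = a*(a - 1)*(a - 1)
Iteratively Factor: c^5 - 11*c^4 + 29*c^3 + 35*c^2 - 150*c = (c - 5)*(c^4 - 6*c^3 - c^2 + 30*c) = (c - 5)*(c + 2)*(c^3 - 8*c^2 + 15*c) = (c - 5)^2*(c + 2)*(c^2 - 3*c) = c*(c - 5)^2*(c + 2)*(c - 3)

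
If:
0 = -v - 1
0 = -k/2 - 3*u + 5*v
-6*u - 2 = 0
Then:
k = -8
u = -1/3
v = -1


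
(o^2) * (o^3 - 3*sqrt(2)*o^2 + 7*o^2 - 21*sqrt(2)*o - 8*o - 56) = o^5 - 3*sqrt(2)*o^4 + 7*o^4 - 21*sqrt(2)*o^3 - 8*o^3 - 56*o^2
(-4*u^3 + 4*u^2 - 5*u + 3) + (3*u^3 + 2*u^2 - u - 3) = -u^3 + 6*u^2 - 6*u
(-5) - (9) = -14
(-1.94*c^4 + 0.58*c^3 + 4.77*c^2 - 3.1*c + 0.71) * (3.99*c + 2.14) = -7.7406*c^5 - 1.8374*c^4 + 20.2735*c^3 - 2.1612*c^2 - 3.8011*c + 1.5194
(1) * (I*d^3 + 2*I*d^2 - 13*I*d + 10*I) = I*d^3 + 2*I*d^2 - 13*I*d + 10*I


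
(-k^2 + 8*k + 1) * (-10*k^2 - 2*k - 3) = 10*k^4 - 78*k^3 - 23*k^2 - 26*k - 3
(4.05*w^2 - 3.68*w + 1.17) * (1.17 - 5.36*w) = -21.708*w^3 + 24.4633*w^2 - 10.5768*w + 1.3689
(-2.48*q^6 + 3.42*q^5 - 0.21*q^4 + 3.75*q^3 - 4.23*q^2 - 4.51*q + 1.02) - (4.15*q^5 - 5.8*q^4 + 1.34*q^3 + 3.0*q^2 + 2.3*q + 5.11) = -2.48*q^6 - 0.73*q^5 + 5.59*q^4 + 2.41*q^3 - 7.23*q^2 - 6.81*q - 4.09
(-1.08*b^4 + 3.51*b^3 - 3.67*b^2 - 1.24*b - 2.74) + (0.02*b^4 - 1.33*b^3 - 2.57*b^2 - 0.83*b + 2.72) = -1.06*b^4 + 2.18*b^3 - 6.24*b^2 - 2.07*b - 0.02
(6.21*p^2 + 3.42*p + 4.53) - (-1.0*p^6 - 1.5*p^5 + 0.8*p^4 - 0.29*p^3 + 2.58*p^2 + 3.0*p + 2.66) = 1.0*p^6 + 1.5*p^5 - 0.8*p^4 + 0.29*p^3 + 3.63*p^2 + 0.42*p + 1.87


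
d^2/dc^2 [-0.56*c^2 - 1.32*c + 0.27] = -1.12000000000000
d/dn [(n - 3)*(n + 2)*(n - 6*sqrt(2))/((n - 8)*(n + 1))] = (n^4 - 14*n^3 - 11*n^2 + 36*sqrt(2)*n^2 + 16*n + 24*sqrt(2)*n + 48 + 204*sqrt(2))/(n^4 - 14*n^3 + 33*n^2 + 112*n + 64)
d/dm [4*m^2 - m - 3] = 8*m - 1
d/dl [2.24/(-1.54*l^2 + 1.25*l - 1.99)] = (6.8992*l - 2.8)/(1.54*l^2 - 1.25*l + 1.99)^2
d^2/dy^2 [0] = 0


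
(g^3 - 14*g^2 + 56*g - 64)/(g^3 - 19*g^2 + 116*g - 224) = (g - 2)/(g - 7)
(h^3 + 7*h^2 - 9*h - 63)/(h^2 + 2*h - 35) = (h^2 - 9)/(h - 5)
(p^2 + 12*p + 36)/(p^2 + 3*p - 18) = (p + 6)/(p - 3)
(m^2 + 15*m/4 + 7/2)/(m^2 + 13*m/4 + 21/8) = 2*(m + 2)/(2*m + 3)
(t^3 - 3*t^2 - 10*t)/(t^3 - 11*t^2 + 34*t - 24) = t*(t^2 - 3*t - 10)/(t^3 - 11*t^2 + 34*t - 24)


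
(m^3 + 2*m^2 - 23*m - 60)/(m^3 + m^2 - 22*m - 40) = (m + 3)/(m + 2)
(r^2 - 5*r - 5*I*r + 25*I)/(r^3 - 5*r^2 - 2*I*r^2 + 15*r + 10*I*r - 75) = 1/(r + 3*I)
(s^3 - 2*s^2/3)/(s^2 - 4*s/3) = s*(3*s - 2)/(3*s - 4)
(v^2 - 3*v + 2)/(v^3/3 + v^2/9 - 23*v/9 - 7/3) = 9*(v^2 - 3*v + 2)/(3*v^3 + v^2 - 23*v - 21)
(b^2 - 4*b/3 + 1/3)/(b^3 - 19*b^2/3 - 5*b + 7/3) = (b - 1)/(b^2 - 6*b - 7)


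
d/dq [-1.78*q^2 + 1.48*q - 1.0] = 1.48 - 3.56*q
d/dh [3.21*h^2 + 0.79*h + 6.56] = 6.42*h + 0.79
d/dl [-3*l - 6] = -3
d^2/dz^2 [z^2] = 2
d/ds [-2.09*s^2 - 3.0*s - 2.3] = -4.18*s - 3.0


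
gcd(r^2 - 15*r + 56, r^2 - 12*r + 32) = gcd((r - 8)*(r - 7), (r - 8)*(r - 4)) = r - 8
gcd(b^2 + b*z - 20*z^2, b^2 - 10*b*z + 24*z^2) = -b + 4*z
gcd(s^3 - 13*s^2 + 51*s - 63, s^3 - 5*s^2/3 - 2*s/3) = 1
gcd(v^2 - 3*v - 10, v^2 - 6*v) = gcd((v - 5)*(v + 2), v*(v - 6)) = 1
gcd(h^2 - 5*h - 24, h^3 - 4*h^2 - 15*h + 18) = h + 3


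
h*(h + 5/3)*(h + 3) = h^3 + 14*h^2/3 + 5*h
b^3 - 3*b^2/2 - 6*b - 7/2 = (b - 7/2)*(b + 1)^2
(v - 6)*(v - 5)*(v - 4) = v^3 - 15*v^2 + 74*v - 120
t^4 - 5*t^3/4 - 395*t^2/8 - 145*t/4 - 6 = (t - 8)*(t + 1/4)*(t + 1/2)*(t + 6)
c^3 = c^3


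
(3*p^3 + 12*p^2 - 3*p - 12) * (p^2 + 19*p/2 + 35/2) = 3*p^5 + 81*p^4/2 + 327*p^3/2 + 339*p^2/2 - 333*p/2 - 210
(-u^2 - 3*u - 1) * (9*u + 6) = -9*u^3 - 33*u^2 - 27*u - 6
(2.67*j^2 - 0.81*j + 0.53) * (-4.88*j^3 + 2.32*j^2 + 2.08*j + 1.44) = -13.0296*j^5 + 10.1472*j^4 + 1.088*j^3 + 3.3896*j^2 - 0.0640000000000001*j + 0.7632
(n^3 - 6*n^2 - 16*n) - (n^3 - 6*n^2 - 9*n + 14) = -7*n - 14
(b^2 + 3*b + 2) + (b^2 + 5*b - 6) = 2*b^2 + 8*b - 4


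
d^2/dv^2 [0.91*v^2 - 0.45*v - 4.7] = 1.82000000000000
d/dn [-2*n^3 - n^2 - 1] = 2*n*(-3*n - 1)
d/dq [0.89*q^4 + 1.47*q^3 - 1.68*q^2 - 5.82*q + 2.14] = 3.56*q^3 + 4.41*q^2 - 3.36*q - 5.82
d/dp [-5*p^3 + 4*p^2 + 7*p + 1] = -15*p^2 + 8*p + 7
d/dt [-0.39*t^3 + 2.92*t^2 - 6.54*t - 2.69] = -1.17*t^2 + 5.84*t - 6.54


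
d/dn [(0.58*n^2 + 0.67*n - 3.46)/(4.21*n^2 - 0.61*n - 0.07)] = (-3.1745*n^2 + 29.052*n - 2.1575)/(17.7241*n^4 - 5.1362*n^3 - 0.2173*n^2 + 0.0854*n + 0.0049)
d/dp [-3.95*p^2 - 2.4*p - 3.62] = -7.9*p - 2.4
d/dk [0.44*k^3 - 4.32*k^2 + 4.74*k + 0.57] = 1.32*k^2 - 8.64*k + 4.74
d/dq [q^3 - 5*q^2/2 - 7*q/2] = 3*q^2 - 5*q - 7/2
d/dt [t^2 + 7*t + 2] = 2*t + 7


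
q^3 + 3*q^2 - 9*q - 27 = (q - 3)*(q + 3)^2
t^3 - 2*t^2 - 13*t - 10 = (t - 5)*(t + 1)*(t + 2)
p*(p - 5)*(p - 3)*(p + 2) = p^4 - 6*p^3 - p^2 + 30*p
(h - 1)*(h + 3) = h^2 + 2*h - 3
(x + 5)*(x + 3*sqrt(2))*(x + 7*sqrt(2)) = x^3 + 5*x^2 + 10*sqrt(2)*x^2 + 42*x + 50*sqrt(2)*x + 210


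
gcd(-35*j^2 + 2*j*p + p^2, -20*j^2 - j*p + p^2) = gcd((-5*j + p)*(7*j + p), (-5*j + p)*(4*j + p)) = -5*j + p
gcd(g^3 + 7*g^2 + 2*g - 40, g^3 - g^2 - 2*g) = g - 2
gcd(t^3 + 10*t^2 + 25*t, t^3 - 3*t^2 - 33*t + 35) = t + 5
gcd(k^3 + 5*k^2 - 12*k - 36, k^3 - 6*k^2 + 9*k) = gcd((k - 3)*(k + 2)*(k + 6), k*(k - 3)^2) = k - 3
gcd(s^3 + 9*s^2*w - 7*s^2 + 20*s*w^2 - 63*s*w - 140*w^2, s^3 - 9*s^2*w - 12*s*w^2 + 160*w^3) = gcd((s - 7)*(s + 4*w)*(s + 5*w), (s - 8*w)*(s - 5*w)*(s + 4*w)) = s + 4*w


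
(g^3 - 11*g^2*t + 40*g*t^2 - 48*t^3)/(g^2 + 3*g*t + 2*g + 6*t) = (g^3 - 11*g^2*t + 40*g*t^2 - 48*t^3)/(g^2 + 3*g*t + 2*g + 6*t)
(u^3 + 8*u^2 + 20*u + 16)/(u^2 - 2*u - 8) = (u^2 + 6*u + 8)/(u - 4)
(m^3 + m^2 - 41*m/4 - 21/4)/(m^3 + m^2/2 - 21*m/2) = (m + 1/2)/m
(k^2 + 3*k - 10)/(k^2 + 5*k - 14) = (k + 5)/(k + 7)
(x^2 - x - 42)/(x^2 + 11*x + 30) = (x - 7)/(x + 5)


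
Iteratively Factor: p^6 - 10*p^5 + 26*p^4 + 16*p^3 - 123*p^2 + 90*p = (p - 3)*(p^5 - 7*p^4 + 5*p^3 + 31*p^2 - 30*p) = (p - 3)^2*(p^4 - 4*p^3 - 7*p^2 + 10*p) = p*(p - 3)^2*(p^3 - 4*p^2 - 7*p + 10) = p*(p - 3)^2*(p - 1)*(p^2 - 3*p - 10) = p*(p - 3)^2*(p - 1)*(p + 2)*(p - 5)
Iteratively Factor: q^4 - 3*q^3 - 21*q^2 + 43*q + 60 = (q + 4)*(q^3 - 7*q^2 + 7*q + 15) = (q + 1)*(q + 4)*(q^2 - 8*q + 15) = (q - 5)*(q + 1)*(q + 4)*(q - 3)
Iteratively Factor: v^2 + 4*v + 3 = (v + 3)*(v + 1)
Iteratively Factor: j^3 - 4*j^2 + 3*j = (j - 3)*(j^2 - j) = (j - 3)*(j - 1)*(j)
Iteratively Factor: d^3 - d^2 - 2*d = (d - 2)*(d^2 + d) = (d - 2)*(d + 1)*(d)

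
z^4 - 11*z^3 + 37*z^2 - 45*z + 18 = (z - 6)*(z - 3)*(z - 1)^2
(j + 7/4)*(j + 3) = j^2 + 19*j/4 + 21/4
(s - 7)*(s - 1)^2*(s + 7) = s^4 - 2*s^3 - 48*s^2 + 98*s - 49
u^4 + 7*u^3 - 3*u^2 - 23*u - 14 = (u - 2)*(u + 1)^2*(u + 7)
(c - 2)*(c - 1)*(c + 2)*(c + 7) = c^4 + 6*c^3 - 11*c^2 - 24*c + 28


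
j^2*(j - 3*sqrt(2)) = j^3 - 3*sqrt(2)*j^2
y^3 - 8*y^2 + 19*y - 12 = (y - 4)*(y - 3)*(y - 1)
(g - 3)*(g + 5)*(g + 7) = g^3 + 9*g^2 - g - 105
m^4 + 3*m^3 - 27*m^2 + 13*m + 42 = (m - 3)*(m - 2)*(m + 1)*(m + 7)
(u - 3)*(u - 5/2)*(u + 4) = u^3 - 3*u^2/2 - 29*u/2 + 30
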